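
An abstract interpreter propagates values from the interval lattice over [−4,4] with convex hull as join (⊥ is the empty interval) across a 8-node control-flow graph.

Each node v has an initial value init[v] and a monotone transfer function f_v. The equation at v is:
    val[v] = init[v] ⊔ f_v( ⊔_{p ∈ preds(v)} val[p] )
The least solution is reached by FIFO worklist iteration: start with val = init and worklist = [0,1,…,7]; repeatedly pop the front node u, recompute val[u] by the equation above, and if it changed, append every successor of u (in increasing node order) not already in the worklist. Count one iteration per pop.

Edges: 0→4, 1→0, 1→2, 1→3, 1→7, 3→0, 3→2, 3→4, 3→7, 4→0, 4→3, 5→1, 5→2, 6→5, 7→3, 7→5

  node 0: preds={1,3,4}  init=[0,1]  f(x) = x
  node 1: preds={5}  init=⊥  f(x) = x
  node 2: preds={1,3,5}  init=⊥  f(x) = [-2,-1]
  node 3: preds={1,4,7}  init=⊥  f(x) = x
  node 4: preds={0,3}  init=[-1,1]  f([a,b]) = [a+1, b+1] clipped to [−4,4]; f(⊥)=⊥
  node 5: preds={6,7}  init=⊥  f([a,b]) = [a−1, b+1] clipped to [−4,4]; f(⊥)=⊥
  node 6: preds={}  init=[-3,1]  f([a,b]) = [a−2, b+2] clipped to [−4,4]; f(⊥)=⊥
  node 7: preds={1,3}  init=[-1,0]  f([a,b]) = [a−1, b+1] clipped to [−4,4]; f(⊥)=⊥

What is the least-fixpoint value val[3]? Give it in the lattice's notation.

[-4,4]

Iteration log — 32 steps:
  step 1. node 0  ⊔preds=[-1,1]  new=[-1,1]  old=[0,1]  +wl: 
  step 2. node 1  ⊔preds=⊥  new=⊥  stable
  step 3. node 2  ⊔preds=⊥  new=[-2,-1]  old=⊥  +wl: 
  step 4. node 3  ⊔preds=[-1,1]  new=[-1,1]  old=⊥  +wl: 0,2
  step 5. node 4  ⊔preds=[-1,1]  new=[-1,2]  old=[-1,1]  +wl: 3
  step 6. node 5  ⊔preds=[-3,1]  new=[-4,2]  old=⊥  +wl: 1
  step 7. node 6  ⊔preds=⊥  new=[-3,1]  stable
  step 8. node 7  ⊔preds=[-1,1]  new=[-2,2]  old=[-1,0]  +wl: 5
  step 9. node 0  ⊔preds=[-1,2]  new=[-1,2]  old=[-1,1]  +wl: 4
  step 10. node 2  ⊔preds=[-4,2]  new=[-2,-1]  stable
  step 11. node 3  ⊔preds=[-2,2]  new=[-2,2]  old=[-1,1]  +wl: 0,2,7
  step 12. node 1  ⊔preds=[-4,2]  new=[-4,2]  old=⊥  +wl: 3
  step 13. node 5  ⊔preds=[-3,2]  new=[-4,3]  old=[-4,2]  +wl: 1
  step 14. node 4  ⊔preds=[-2,2]  new=[-1,3]  old=[-1,2]  +wl: 
  step 15. node 0  ⊔preds=[-4,3]  new=[-4,3]  old=[-1,2]  +wl: 4
  step 16. node 2  ⊔preds=[-4,3]  new=[-2,-1]  stable
  step 17. node 7  ⊔preds=[-4,2]  new=[-4,3]  old=[-2,2]  +wl: 5
  step 18. node 3  ⊔preds=[-4,3]  new=[-4,3]  old=[-2,2]  +wl: 0,2,7
  step 19. node 1  ⊔preds=[-4,3]  new=[-4,3]  old=[-4,2]  +wl: 3
  step 20. node 4  ⊔preds=[-4,3]  new=[-3,4]  old=[-1,3]  +wl: 
  step 21. node 5  ⊔preds=[-4,3]  new=[-4,4]  old=[-4,3]  +wl: 1
  step 22. node 0  ⊔preds=[-4,4]  new=[-4,4]  old=[-4,3]  +wl: 4
  step 23. node 2  ⊔preds=[-4,4]  new=[-2,-1]  stable
  step 24. node 7  ⊔preds=[-4,3]  new=[-4,4]  old=[-4,3]  +wl: 5
  step 25. node 3  ⊔preds=[-4,4]  new=[-4,4]  old=[-4,3]  +wl: 0,2,7
  step 26. node 1  ⊔preds=[-4,4]  new=[-4,4]  old=[-4,3]  +wl: 3
  step 27. node 4  ⊔preds=[-4,4]  new=[-3,4]  stable
  step 28. node 5  ⊔preds=[-4,4]  new=[-4,4]  stable
  step 29. node 0  ⊔preds=[-4,4]  new=[-4,4]  stable
  step 30. node 2  ⊔preds=[-4,4]  new=[-2,-1]  stable
  step 31. node 7  ⊔preds=[-4,4]  new=[-4,4]  stable
  step 32. node 3  ⊔preds=[-4,4]  new=[-4,4]  stable

Least fixpoint reached:
  node 0: [-4,4]
  node 1: [-4,4]
  node 2: [-2,-1]
  node 3: [-4,4]
  node 4: [-3,4]
  node 5: [-4,4]
  node 6: [-3,1]
  node 7: [-4,4]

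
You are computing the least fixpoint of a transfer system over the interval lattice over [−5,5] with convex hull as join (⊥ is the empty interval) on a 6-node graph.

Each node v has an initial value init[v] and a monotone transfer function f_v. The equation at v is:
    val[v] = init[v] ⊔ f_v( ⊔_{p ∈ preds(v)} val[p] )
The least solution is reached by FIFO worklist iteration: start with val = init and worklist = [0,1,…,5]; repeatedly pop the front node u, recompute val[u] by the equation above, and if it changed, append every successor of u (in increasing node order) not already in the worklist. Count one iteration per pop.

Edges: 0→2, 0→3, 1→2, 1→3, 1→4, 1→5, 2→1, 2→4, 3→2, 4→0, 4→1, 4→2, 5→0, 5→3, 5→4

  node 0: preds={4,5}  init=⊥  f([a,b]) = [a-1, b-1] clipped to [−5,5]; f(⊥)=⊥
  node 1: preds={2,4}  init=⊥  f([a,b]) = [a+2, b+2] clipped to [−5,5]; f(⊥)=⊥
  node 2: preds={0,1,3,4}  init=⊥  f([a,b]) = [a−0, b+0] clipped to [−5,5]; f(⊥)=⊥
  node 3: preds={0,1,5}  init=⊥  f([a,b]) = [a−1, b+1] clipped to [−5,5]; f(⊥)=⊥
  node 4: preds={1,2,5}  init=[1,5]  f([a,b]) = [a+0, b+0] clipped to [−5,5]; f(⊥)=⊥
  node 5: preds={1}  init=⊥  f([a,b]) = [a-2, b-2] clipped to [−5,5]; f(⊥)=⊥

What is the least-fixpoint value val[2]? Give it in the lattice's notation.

[-5,5]

Trace (45 dequeues):
  [1] u=0 | in [1,5] | out [0,4] | prev ⊥ | push {}
  [2] u=1 | in [1,5] | out [3,5] | prev ⊥ | push {}
  [3] u=2 | in [0,5] | out [0,5] | prev ⊥ | push {1}
  [4] u=3 | in [0,5] | out [-1,5] | prev ⊥ | push {2}
  [5] u=4 | in [0,5] | out [0,5] | prev [1,5] | push {0}
  [6] u=5 | in [3,5] | out [1,3] | prev ⊥ | push {3,4}
  [7] u=1 | in [0,5] | out [2,5] | prev [3,5] | push {5}
  [8] u=2 | in [-1,5] | out [-1,5] | prev [0,5] | push {1}
  [9] u=0 | in [0,5] | out [-1,4] | prev [0,4] | push {2}
  [10] u=3 | in [-1,5] | out [-2,5] | prev [-1,5] | push {}
  [11] u=4 | in [-1,5] | out [-1,5] | prev [0,5] | push {0}
  [12] u=5 | in [2,5] | out [0,3] | prev [1,3] | push {3,4}
  [13] u=1 | in [-1,5] | out [1,5] | prev [2,5] | push {5}
  [14] u=2 | in [-2,5] | out [-2,5] | prev [-1,5] | push {1}
  [15] u=0 | in [-1,5] | out [-2,4] | prev [-1,4] | push {2}
  [16] u=3 | in [-2,5] | out [-3,5] | prev [-2,5] | push {}
  [17] u=4 | in [-2,5] | out [-2,5] | prev [-1,5] | push {0}
  [18] u=5 | in [1,5] | out [-1,3] | prev [0,3] | push {3,4}
  [19] u=1 | in [-2,5] | out [0,5] | prev [1,5] | push {5}
  [20] u=2 | in [-3,5] | out [-3,5] | prev [-2,5] | push {1}
  [21] u=0 | in [-2,5] | out [-3,4] | prev [-2,4] | push {2}
  [22] u=3 | in [-3,5] | out [-4,5] | prev [-3,5] | push {}
  [23] u=4 | in [-3,5] | out [-3,5] | prev [-2,5] | push {0}
  [24] u=5 | in [0,5] | out [-2,3] | prev [-1,3] | push {3,4}
  [25] u=1 | in [-3,5] | out [-1,5] | prev [0,5] | push {5}
  [26] u=2 | in [-4,5] | out [-4,5] | prev [-3,5] | push {1}
  [27] u=0 | in [-3,5] | out [-4,4] | prev [-3,4] | push {2}
  [28] u=3 | in [-4,5] | out [-5,5] | prev [-4,5] | push {}
  [29] u=4 | in [-4,5] | out [-4,5] | prev [-3,5] | push {0}
  [30] u=5 | in [-1,5] | out [-3,3] | prev [-2,3] | push {3,4}
  [31] u=1 | in [-4,5] | out [-2,5] | prev [-1,5] | push {5}
  [32] u=2 | in [-5,5] | out [-5,5] | prev [-4,5] | push {1}
  [33] u=0 | in [-4,5] | out [-5,4] | prev [-4,4] | push {2}
  [34] u=3 | in [-5,5] | out [-5,5] | ==
  [35] u=4 | in [-5,5] | out [-5,5] | prev [-4,5] | push {0}
  [36] u=5 | in [-2,5] | out [-4,3] | prev [-3,3] | push {3,4}
  [37] u=1 | in [-5,5] | out [-3,5] | prev [-2,5] | push {5}
  [38] u=2 | in [-5,5] | out [-5,5] | ==
  [39] u=0 | in [-5,5] | out [-5,4] | ==
  [40] u=3 | in [-5,5] | out [-5,5] | ==
  [41] u=4 | in [-5,5] | out [-5,5] | ==
  [42] u=5 | in [-3,5] | out [-5,3] | prev [-4,3] | push {0,3,4}
  [43] u=0 | in [-5,5] | out [-5,4] | ==
  [44] u=3 | in [-5,5] | out [-5,5] | ==
  [45] u=4 | in [-5,5] | out [-5,5] | ==

Converged values:
  [0] [-5,4]
  [1] [-3,5]
  [2] [-5,5]
  [3] [-5,5]
  [4] [-5,5]
  [5] [-5,3]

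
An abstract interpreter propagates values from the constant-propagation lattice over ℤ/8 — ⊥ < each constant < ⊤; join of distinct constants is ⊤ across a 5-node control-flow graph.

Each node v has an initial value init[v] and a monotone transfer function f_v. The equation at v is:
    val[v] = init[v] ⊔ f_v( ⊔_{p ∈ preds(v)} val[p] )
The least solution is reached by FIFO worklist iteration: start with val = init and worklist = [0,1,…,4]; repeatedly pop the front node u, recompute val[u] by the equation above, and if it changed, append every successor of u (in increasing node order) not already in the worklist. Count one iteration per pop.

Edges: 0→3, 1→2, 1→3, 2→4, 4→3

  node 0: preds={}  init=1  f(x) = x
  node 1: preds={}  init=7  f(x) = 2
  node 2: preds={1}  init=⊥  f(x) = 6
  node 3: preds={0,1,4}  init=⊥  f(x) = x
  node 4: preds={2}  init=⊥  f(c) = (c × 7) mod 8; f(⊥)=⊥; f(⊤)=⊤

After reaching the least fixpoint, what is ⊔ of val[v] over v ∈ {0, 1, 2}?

Worklist (6 pops):
  #1 pop 0: in=⊥ → 1 (no change)
  #2 pop 1: in=⊥ → ⊤ (was 7); enqueue []
  #3 pop 2: in=⊤ → 6 (was ⊥); enqueue []
  #4 pop 3: in=⊤ → ⊤ (was ⊥); enqueue []
  #5 pop 4: in=6 → 2 (was ⊥); enqueue [3]
  #6 pop 3: in=⊤ → ⊤ (no change)

Fixpoint:
  val[0] = 1
  val[1] = ⊤
  val[2] = 6
  val[3] = ⊤
  val[4] = 2

⊤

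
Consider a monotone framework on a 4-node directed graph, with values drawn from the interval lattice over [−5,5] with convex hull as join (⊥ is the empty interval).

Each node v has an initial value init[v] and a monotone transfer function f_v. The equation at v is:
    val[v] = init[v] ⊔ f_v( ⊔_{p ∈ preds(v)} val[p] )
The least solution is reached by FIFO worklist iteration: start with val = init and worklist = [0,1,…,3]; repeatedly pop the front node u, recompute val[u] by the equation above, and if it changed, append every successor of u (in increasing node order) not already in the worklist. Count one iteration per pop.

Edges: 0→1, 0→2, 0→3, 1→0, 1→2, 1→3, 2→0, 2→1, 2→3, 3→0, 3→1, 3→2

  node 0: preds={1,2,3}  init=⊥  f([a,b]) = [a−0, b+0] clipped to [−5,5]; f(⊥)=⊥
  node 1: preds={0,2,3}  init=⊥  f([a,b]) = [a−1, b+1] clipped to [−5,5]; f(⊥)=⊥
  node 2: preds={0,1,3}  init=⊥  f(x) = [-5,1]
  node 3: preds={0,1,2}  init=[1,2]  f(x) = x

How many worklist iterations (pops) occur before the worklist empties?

16

Trace (16 dequeues):
  [1] u=0 | in [1,2] | out [1,2] | prev ⊥ | push {}
  [2] u=1 | in [1,2] | out [0,3] | prev ⊥ | push {0}
  [3] u=2 | in [0,3] | out [-5,1] | prev ⊥ | push {1}
  [4] u=3 | in [-5,3] | out [-5,3] | prev [1,2] | push {2}
  [5] u=0 | in [-5,3] | out [-5,3] | prev [1,2] | push {3}
  [6] u=1 | in [-5,3] | out [-5,4] | prev [0,3] | push {0}
  [7] u=2 | in [-5,4] | out [-5,1] | ==
  [8] u=3 | in [-5,4] | out [-5,4] | prev [-5,3] | push {1,2}
  [9] u=0 | in [-5,4] | out [-5,4] | prev [-5,3] | push {3}
  [10] u=1 | in [-5,4] | out [-5,5] | prev [-5,4] | push {0}
  [11] u=2 | in [-5,5] | out [-5,1] | ==
  [12] u=3 | in [-5,5] | out [-5,5] | prev [-5,4] | push {1,2}
  [13] u=0 | in [-5,5] | out [-5,5] | prev [-5,4] | push {3}
  [14] u=1 | in [-5,5] | out [-5,5] | ==
  [15] u=2 | in [-5,5] | out [-5,1] | ==
  [16] u=3 | in [-5,5] | out [-5,5] | ==

Converged values:
  [0] [-5,5]
  [1] [-5,5]
  [2] [-5,1]
  [3] [-5,5]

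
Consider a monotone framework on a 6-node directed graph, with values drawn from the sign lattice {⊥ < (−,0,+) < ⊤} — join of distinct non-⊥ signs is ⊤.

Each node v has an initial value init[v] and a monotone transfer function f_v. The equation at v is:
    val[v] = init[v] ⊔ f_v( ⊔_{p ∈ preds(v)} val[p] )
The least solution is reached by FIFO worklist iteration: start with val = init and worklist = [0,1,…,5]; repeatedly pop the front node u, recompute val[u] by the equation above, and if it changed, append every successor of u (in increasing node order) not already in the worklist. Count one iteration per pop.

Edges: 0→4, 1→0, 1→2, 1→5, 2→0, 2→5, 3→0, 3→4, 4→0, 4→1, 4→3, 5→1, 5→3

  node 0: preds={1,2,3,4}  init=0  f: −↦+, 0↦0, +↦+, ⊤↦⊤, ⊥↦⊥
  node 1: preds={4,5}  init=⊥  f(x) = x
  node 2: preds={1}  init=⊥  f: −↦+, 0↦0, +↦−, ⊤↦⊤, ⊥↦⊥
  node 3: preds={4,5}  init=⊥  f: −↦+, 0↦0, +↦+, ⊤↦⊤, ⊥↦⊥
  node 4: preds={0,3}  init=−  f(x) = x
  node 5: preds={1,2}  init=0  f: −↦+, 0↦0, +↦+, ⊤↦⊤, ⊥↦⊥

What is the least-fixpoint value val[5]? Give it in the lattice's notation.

Iteration log — 9 steps:
  step 1. node 0  ⊔preds=−  new=⊤  old=0  +wl: 
  step 2. node 1  ⊔preds=⊤  new=⊤  old=⊥  +wl: 0
  step 3. node 2  ⊔preds=⊤  new=⊤  old=⊥  +wl: 
  step 4. node 3  ⊔preds=⊤  new=⊤  old=⊥  +wl: 
  step 5. node 4  ⊔preds=⊤  new=⊤  old=−  +wl: 1,3
  step 6. node 5  ⊔preds=⊤  new=⊤  old=0  +wl: 
  step 7. node 0  ⊔preds=⊤  new=⊤  stable
  step 8. node 1  ⊔preds=⊤  new=⊤  stable
  step 9. node 3  ⊔preds=⊤  new=⊤  stable

Least fixpoint reached:
  node 0: ⊤
  node 1: ⊤
  node 2: ⊤
  node 3: ⊤
  node 4: ⊤
  node 5: ⊤

⊤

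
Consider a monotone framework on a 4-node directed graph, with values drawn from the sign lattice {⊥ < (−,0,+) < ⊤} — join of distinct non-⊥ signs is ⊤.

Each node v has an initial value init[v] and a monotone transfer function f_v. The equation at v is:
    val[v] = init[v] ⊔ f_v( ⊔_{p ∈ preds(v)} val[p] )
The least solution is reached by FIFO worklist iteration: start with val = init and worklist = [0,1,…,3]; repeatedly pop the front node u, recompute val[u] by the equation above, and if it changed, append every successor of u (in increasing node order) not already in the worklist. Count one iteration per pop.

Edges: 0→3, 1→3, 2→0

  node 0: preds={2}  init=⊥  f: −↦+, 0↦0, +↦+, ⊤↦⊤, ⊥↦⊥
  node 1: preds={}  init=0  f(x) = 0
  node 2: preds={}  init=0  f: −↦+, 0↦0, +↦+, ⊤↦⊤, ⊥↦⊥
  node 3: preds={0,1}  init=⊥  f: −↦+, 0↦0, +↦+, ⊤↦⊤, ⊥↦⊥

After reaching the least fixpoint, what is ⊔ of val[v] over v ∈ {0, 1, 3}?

0

Worklist (4 pops):
  #1 pop 0: in=0 → 0 (was ⊥); enqueue []
  #2 pop 1: in=⊥ → 0 (no change)
  #3 pop 2: in=⊥ → 0 (no change)
  #4 pop 3: in=0 → 0 (was ⊥); enqueue []

Fixpoint:
  val[0] = 0
  val[1] = 0
  val[2] = 0
  val[3] = 0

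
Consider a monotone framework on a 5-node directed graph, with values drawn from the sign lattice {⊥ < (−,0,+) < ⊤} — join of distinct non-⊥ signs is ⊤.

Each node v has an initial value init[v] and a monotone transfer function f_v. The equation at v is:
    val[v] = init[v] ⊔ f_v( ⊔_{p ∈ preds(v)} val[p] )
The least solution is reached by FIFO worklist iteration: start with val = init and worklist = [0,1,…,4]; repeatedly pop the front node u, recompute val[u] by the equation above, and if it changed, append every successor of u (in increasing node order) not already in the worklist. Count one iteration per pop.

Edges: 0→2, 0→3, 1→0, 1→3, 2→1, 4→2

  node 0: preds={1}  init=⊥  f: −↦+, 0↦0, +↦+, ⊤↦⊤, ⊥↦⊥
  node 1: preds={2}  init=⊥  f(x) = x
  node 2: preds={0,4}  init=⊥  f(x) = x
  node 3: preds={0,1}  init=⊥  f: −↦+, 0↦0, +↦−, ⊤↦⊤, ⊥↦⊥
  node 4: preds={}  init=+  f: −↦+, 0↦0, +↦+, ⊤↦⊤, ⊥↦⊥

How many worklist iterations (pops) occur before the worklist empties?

9

Trace (9 dequeues):
  [1] u=0 | in ⊥ | out ⊥ | ==
  [2] u=1 | in ⊥ | out ⊥ | ==
  [3] u=2 | in + | out + | prev ⊥ | push {1}
  [4] u=3 | in ⊥ | out ⊥ | ==
  [5] u=4 | in ⊥ | out + | ==
  [6] u=1 | in + | out + | prev ⊥ | push {0,3}
  [7] u=0 | in + | out + | prev ⊥ | push {2}
  [8] u=3 | in + | out − | prev ⊥ | push {}
  [9] u=2 | in + | out + | ==

Converged values:
  [0] +
  [1] +
  [2] +
  [3] −
  [4] +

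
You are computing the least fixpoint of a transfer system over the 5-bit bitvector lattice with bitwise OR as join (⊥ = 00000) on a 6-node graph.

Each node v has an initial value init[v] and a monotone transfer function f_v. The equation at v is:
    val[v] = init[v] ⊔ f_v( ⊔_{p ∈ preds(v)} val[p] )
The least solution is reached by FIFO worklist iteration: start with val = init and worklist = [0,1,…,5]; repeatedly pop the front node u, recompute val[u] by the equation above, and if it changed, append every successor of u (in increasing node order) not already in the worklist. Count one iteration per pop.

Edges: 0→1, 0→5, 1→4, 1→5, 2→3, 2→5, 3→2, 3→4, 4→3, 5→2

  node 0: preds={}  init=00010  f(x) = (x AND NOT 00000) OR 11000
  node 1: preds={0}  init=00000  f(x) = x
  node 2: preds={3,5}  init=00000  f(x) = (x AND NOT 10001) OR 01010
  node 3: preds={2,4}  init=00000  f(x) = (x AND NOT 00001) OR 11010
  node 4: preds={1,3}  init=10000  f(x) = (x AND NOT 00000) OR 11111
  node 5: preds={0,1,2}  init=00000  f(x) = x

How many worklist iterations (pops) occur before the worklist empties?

Worklist (13 pops):
  #1 pop 0: in=00000 → 11010 (was 00010); enqueue []
  #2 pop 1: in=11010 → 11010 (was 00000); enqueue []
  #3 pop 2: in=00000 → 01010 (was 00000); enqueue []
  #4 pop 3: in=11010 → 11010 (was 00000); enqueue [2]
  #5 pop 4: in=11010 → 11111 (was 10000); enqueue [3]
  #6 pop 5: in=11010 → 11010 (was 00000); enqueue []
  #7 pop 2: in=11010 → 01010 (no change)
  #8 pop 3: in=11111 → 11110 (was 11010); enqueue [2,4]
  #9 pop 2: in=11110 → 01110 (was 01010); enqueue [3,5]
  #10 pop 4: in=11110 → 11111 (no change)
  #11 pop 3: in=11111 → 11110 (no change)
  #12 pop 5: in=11110 → 11110 (was 11010); enqueue [2]
  #13 pop 2: in=11110 → 01110 (no change)

Fixpoint:
  val[0] = 11010
  val[1] = 11010
  val[2] = 01110
  val[3] = 11110
  val[4] = 11111
  val[5] = 11110

13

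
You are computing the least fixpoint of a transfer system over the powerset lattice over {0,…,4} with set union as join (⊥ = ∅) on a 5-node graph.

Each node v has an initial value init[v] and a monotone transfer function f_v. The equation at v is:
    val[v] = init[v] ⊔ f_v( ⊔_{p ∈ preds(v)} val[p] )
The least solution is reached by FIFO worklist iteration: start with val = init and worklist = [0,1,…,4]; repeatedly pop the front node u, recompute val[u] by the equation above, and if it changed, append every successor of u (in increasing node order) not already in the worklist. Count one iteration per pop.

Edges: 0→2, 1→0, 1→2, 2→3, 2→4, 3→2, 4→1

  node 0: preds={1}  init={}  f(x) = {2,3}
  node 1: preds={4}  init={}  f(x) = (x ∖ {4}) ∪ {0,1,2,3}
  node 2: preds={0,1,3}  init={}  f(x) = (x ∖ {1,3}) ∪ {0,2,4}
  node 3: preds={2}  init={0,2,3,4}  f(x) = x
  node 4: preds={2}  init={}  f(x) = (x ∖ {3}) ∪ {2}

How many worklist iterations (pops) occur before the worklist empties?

7

Iteration log — 7 steps:
  step 1. node 0  ⊔preds={}  new={2,3}  old={}  +wl: 
  step 2. node 1  ⊔preds={}  new={0,1,2,3}  old={}  +wl: 0
  step 3. node 2  ⊔preds={0,1,2,3,4}  new={0,2,4}  old={}  +wl: 
  step 4. node 3  ⊔preds={0,2,4}  new={0,2,3,4}  stable
  step 5. node 4  ⊔preds={0,2,4}  new={0,2,4}  old={}  +wl: 1
  step 6. node 0  ⊔preds={0,1,2,3}  new={2,3}  stable
  step 7. node 1  ⊔preds={0,2,4}  new={0,1,2,3}  stable

Least fixpoint reached:
  node 0: {2,3}
  node 1: {0,1,2,3}
  node 2: {0,2,4}
  node 3: {0,2,3,4}
  node 4: {0,2,4}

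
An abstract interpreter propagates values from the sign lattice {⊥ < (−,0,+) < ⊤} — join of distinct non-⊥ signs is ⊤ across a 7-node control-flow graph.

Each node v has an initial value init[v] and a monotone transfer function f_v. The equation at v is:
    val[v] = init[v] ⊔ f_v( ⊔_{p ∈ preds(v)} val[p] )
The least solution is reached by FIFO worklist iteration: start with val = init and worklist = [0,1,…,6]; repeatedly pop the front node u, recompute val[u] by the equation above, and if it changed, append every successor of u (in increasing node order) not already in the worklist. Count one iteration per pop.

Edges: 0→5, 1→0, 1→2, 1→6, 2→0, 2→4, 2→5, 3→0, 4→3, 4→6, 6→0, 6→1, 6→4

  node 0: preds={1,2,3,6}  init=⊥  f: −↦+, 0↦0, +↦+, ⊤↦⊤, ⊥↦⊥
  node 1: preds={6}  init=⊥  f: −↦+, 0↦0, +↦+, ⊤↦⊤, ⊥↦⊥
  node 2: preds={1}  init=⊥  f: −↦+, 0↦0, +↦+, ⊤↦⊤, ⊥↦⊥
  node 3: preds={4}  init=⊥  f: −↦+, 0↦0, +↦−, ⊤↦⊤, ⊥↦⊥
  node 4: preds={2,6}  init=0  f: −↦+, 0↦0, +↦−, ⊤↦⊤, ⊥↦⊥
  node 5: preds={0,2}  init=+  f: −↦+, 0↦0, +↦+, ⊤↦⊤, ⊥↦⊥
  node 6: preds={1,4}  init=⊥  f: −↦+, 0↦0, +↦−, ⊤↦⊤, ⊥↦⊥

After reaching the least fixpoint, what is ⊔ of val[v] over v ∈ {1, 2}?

0

Trace (17 dequeues):
  [1] u=0 | in ⊥ | out ⊥ | ==
  [2] u=1 | in ⊥ | out ⊥ | ==
  [3] u=2 | in ⊥ | out ⊥ | ==
  [4] u=3 | in 0 | out 0 | prev ⊥ | push {0}
  [5] u=4 | in ⊥ | out 0 | ==
  [6] u=5 | in ⊥ | out + | ==
  [7] u=6 | in 0 | out 0 | prev ⊥ | push {1,4}
  [8] u=0 | in 0 | out 0 | prev ⊥ | push {5}
  [9] u=1 | in 0 | out 0 | prev ⊥ | push {0,2,6}
  [10] u=4 | in 0 | out 0 | ==
  [11] u=5 | in 0 | out ⊤ | prev + | push {}
  [12] u=0 | in 0 | out 0 | ==
  [13] u=2 | in 0 | out 0 | prev ⊥ | push {0,4,5}
  [14] u=6 | in 0 | out 0 | ==
  [15] u=0 | in 0 | out 0 | ==
  [16] u=4 | in 0 | out 0 | ==
  [17] u=5 | in 0 | out ⊤ | ==

Converged values:
  [0] 0
  [1] 0
  [2] 0
  [3] 0
  [4] 0
  [5] ⊤
  [6] 0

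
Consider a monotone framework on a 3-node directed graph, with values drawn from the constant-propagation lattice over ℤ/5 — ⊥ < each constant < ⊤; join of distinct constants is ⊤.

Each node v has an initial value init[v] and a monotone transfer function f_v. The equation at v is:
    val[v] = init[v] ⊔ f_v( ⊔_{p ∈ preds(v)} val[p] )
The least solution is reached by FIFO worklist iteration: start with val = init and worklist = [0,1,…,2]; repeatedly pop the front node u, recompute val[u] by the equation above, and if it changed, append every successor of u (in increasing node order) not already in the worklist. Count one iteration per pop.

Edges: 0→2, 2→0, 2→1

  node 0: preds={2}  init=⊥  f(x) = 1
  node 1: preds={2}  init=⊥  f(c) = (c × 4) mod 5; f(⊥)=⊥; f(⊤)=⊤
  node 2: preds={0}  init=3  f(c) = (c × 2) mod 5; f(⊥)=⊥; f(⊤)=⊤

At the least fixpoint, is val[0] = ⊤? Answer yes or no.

no

Worklist (5 pops):
  #1 pop 0: in=3 → 1 (was ⊥); enqueue []
  #2 pop 1: in=3 → 2 (was ⊥); enqueue []
  #3 pop 2: in=1 → ⊤ (was 3); enqueue [0,1]
  #4 pop 0: in=⊤ → 1 (no change)
  #5 pop 1: in=⊤ → ⊤ (was 2); enqueue []

Fixpoint:
  val[0] = 1
  val[1] = ⊤
  val[2] = ⊤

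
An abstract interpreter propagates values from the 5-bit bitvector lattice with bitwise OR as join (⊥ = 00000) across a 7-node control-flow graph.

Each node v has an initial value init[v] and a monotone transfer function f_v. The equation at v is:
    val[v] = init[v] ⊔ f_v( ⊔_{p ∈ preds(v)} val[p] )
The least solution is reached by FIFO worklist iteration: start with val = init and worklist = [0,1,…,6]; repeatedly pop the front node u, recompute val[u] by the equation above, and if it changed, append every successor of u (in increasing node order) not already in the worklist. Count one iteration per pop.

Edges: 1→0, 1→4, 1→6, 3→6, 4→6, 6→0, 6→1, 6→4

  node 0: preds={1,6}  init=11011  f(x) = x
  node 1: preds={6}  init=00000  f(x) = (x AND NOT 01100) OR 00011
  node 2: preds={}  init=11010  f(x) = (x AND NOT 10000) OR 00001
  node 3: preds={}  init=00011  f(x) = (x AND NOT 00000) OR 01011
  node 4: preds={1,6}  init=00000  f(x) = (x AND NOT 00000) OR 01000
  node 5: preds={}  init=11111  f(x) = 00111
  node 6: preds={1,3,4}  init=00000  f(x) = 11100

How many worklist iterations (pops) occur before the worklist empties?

Worklist (12 pops):
  #1 pop 0: in=00000 → 11011 (no change)
  #2 pop 1: in=00000 → 00011 (was 00000); enqueue [0]
  #3 pop 2: in=00000 → 11011 (was 11010); enqueue []
  #4 pop 3: in=00000 → 01011 (was 00011); enqueue []
  #5 pop 4: in=00011 → 01011 (was 00000); enqueue []
  #6 pop 5: in=00000 → 11111 (no change)
  #7 pop 6: in=01011 → 11100 (was 00000); enqueue [1,4]
  #8 pop 0: in=11111 → 11111 (was 11011); enqueue []
  #9 pop 1: in=11100 → 10011 (was 00011); enqueue [0,6]
  #10 pop 4: in=11111 → 11111 (was 01011); enqueue []
  #11 pop 0: in=11111 → 11111 (no change)
  #12 pop 6: in=11111 → 11100 (no change)

Fixpoint:
  val[0] = 11111
  val[1] = 10011
  val[2] = 11011
  val[3] = 01011
  val[4] = 11111
  val[5] = 11111
  val[6] = 11100

12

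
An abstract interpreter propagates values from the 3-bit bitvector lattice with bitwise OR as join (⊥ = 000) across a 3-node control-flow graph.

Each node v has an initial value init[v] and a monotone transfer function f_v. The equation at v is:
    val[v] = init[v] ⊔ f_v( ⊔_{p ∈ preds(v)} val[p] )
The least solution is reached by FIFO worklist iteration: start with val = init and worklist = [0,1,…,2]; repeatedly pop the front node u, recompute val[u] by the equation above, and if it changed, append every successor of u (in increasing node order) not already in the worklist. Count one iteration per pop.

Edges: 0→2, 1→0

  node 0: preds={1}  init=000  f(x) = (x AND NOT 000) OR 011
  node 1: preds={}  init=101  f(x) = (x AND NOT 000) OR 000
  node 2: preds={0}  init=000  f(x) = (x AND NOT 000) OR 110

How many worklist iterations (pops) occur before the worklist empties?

Iteration log — 3 steps:
  step 1. node 0  ⊔preds=101  new=111  old=000  +wl: 
  step 2. node 1  ⊔preds=000  new=101  stable
  step 3. node 2  ⊔preds=111  new=111  old=000  +wl: 

Least fixpoint reached:
  node 0: 111
  node 1: 101
  node 2: 111

3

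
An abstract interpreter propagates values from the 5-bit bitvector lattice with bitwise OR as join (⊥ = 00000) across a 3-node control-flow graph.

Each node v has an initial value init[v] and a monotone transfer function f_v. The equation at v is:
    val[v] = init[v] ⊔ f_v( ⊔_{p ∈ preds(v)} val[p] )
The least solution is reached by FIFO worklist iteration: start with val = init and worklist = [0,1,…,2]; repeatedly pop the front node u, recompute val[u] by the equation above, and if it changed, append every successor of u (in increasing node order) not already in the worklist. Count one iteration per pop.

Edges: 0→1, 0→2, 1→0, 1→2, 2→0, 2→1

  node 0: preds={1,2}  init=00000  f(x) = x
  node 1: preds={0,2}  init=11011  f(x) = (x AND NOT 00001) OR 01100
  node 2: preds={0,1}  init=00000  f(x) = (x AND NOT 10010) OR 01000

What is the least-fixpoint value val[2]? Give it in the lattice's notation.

01101

Iteration log — 6 steps:
  step 1. node 0  ⊔preds=11011  new=11011  old=00000  +wl: 
  step 2. node 1  ⊔preds=11011  new=11111  old=11011  +wl: 0
  step 3. node 2  ⊔preds=11111  new=01101  old=00000  +wl: 1
  step 4. node 0  ⊔preds=11111  new=11111  old=11011  +wl: 2
  step 5. node 1  ⊔preds=11111  new=11111  stable
  step 6. node 2  ⊔preds=11111  new=01101  stable

Least fixpoint reached:
  node 0: 11111
  node 1: 11111
  node 2: 01101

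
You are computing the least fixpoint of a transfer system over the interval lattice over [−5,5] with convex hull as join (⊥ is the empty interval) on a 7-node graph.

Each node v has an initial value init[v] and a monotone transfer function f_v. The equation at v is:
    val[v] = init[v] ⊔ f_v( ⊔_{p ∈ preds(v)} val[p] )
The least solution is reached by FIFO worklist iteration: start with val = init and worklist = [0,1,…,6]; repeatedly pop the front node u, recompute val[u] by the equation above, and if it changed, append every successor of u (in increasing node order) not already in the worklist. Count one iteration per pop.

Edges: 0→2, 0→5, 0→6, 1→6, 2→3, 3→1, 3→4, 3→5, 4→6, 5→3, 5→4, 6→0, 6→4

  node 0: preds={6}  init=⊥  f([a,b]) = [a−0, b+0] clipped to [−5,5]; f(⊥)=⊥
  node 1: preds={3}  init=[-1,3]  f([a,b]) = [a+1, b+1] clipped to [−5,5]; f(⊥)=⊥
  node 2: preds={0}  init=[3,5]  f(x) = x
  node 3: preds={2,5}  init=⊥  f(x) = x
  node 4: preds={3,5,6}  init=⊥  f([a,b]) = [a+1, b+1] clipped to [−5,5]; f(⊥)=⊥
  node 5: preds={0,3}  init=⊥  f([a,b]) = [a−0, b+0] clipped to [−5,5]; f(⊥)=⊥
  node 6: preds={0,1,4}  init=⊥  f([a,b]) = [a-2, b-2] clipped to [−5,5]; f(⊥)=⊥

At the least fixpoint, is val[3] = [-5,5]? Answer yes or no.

Trace (28 dequeues):
  [1] u=0 | in ⊥ | out ⊥ | ==
  [2] u=1 | in ⊥ | out [-1,3] | ==
  [3] u=2 | in ⊥ | out [3,5] | ==
  [4] u=3 | in [3,5] | out [3,5] | prev ⊥ | push {1}
  [5] u=4 | in [3,5] | out [4,5] | prev ⊥ | push {}
  [6] u=5 | in [3,5] | out [3,5] | prev ⊥ | push {3,4}
  [7] u=6 | in [-1,5] | out [-3,3] | prev ⊥ | push {0}
  [8] u=1 | in [3,5] | out [-1,5] | prev [-1,3] | push {6}
  [9] u=3 | in [3,5] | out [3,5] | ==
  [10] u=4 | in [-3,5] | out [-2,5] | prev [4,5] | push {}
  [11] u=0 | in [-3,3] | out [-3,3] | prev ⊥ | push {2,5}
  [12] u=6 | in [-3,5] | out [-5,3] | prev [-3,3] | push {0,4}
  [13] u=2 | in [-3,3] | out [-3,5] | prev [3,5] | push {3}
  [14] u=5 | in [-3,5] | out [-3,5] | prev [3,5] | push {}
  [15] u=0 | in [-5,3] | out [-5,3] | prev [-3,3] | push {2,5,6}
  [16] u=4 | in [-5,5] | out [-4,5] | prev [-2,5] | push {}
  [17] u=3 | in [-3,5] | out [-3,5] | prev [3,5] | push {1,4}
  [18] u=2 | in [-5,3] | out [-5,5] | prev [-3,5] | push {3}
  [19] u=5 | in [-5,5] | out [-5,5] | prev [-3,5] | push {}
  [20] u=6 | in [-5,5] | out [-5,3] | ==
  [21] u=1 | in [-3,5] | out [-2,5] | prev [-1,5] | push {6}
  [22] u=4 | in [-5,5] | out [-4,5] | ==
  [23] u=3 | in [-5,5] | out [-5,5] | prev [-3,5] | push {1,4,5}
  [24] u=6 | in [-5,5] | out [-5,3] | ==
  [25] u=1 | in [-5,5] | out [-4,5] | prev [-2,5] | push {6}
  [26] u=4 | in [-5,5] | out [-4,5] | ==
  [27] u=5 | in [-5,5] | out [-5,5] | ==
  [28] u=6 | in [-5,5] | out [-5,3] | ==

Converged values:
  [0] [-5,3]
  [1] [-4,5]
  [2] [-5,5]
  [3] [-5,5]
  [4] [-4,5]
  [5] [-5,5]
  [6] [-5,3]

yes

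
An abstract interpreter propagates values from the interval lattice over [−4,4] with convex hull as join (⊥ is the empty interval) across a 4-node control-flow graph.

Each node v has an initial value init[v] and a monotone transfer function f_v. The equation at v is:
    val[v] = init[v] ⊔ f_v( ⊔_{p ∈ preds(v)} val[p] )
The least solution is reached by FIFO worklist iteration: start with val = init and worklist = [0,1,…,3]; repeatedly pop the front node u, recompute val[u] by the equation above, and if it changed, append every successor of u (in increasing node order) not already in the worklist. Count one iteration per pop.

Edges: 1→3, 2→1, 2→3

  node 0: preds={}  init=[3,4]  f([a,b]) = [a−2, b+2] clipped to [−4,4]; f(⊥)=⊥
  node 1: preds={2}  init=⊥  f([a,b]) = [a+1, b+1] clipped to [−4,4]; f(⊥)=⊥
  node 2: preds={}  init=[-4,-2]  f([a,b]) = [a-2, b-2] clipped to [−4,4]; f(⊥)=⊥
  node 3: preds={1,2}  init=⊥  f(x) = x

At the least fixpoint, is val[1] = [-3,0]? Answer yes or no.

Iteration log — 4 steps:
  step 1. node 0  ⊔preds=⊥  new=[3,4]  stable
  step 2. node 1  ⊔preds=[-4,-2]  new=[-3,-1]  old=⊥  +wl: 
  step 3. node 2  ⊔preds=⊥  new=[-4,-2]  stable
  step 4. node 3  ⊔preds=[-4,-1]  new=[-4,-1]  old=⊥  +wl: 

Least fixpoint reached:
  node 0: [3,4]
  node 1: [-3,-1]
  node 2: [-4,-2]
  node 3: [-4,-1]

no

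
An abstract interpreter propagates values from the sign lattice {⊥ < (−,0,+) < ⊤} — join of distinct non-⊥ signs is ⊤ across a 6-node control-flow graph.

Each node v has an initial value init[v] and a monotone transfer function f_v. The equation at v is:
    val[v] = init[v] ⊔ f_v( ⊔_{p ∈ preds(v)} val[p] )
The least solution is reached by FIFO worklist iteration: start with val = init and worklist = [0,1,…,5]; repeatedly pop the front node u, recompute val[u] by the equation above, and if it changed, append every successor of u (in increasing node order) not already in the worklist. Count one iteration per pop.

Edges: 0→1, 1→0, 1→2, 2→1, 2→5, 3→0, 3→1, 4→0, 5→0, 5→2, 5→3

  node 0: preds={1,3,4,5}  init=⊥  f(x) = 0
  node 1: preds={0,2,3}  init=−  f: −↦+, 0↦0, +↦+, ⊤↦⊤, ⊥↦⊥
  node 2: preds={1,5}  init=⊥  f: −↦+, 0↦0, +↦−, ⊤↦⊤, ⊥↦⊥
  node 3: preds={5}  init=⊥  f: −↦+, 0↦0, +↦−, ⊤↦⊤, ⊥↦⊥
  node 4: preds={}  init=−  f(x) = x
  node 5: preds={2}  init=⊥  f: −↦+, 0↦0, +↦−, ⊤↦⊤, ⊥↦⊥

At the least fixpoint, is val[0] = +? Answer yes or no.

Iteration log — 12 steps:
  step 1. node 0  ⊔preds=−  new=0  old=⊥  +wl: 
  step 2. node 1  ⊔preds=0  new=⊤  old=−  +wl: 0
  step 3. node 2  ⊔preds=⊤  new=⊤  old=⊥  +wl: 1
  step 4. node 3  ⊔preds=⊥  new=⊥  stable
  step 5. node 4  ⊔preds=⊥  new=−  stable
  step 6. node 5  ⊔preds=⊤  new=⊤  old=⊥  +wl: 2,3
  step 7. node 0  ⊔preds=⊤  new=0  stable
  step 8. node 1  ⊔preds=⊤  new=⊤  stable
  step 9. node 2  ⊔preds=⊤  new=⊤  stable
  step 10. node 3  ⊔preds=⊤  new=⊤  old=⊥  +wl: 0,1
  step 11. node 0  ⊔preds=⊤  new=0  stable
  step 12. node 1  ⊔preds=⊤  new=⊤  stable

Least fixpoint reached:
  node 0: 0
  node 1: ⊤
  node 2: ⊤
  node 3: ⊤
  node 4: −
  node 5: ⊤

no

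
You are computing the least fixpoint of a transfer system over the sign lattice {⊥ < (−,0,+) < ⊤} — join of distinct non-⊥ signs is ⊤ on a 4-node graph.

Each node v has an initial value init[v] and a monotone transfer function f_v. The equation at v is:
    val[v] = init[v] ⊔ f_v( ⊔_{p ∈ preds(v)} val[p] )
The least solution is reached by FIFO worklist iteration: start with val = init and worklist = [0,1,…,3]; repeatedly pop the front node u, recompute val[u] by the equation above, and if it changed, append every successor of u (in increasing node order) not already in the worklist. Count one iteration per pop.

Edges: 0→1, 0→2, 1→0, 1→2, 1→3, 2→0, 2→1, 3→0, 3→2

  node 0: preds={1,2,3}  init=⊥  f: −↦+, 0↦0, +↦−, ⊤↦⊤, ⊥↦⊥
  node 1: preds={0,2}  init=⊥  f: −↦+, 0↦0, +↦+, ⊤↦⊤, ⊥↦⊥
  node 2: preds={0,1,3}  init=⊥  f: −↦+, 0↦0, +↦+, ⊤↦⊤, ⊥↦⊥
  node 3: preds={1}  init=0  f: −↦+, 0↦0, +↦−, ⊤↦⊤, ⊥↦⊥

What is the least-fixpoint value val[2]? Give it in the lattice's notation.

Trace (6 dequeues):
  [1] u=0 | in 0 | out 0 | prev ⊥ | push {}
  [2] u=1 | in 0 | out 0 | prev ⊥ | push {0}
  [3] u=2 | in 0 | out 0 | prev ⊥ | push {1}
  [4] u=3 | in 0 | out 0 | ==
  [5] u=0 | in 0 | out 0 | ==
  [6] u=1 | in 0 | out 0 | ==

Converged values:
  [0] 0
  [1] 0
  [2] 0
  [3] 0

0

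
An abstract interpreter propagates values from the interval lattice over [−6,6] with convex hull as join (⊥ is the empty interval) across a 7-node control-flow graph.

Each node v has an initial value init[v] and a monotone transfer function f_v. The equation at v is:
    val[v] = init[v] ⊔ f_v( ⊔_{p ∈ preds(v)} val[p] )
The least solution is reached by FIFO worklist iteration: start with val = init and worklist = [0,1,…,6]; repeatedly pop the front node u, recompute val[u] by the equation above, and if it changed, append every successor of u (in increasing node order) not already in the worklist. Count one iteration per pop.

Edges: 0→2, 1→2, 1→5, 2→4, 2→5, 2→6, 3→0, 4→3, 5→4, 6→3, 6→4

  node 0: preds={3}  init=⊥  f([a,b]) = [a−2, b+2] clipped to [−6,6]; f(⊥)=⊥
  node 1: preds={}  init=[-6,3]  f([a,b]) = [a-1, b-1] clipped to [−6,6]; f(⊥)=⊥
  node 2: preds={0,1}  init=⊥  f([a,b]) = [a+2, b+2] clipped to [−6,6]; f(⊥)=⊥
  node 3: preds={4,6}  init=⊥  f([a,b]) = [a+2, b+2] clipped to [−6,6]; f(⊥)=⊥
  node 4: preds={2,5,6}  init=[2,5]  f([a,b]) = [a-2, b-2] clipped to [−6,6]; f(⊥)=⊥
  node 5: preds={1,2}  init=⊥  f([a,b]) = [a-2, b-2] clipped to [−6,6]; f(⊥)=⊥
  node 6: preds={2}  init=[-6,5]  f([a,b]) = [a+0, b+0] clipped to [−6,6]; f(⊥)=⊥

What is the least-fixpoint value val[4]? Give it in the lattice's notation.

[-6,5]

Iteration log — 16 steps:
  step 1. node 0  ⊔preds=⊥  new=⊥  stable
  step 2. node 1  ⊔preds=⊥  new=[-6,3]  stable
  step 3. node 2  ⊔preds=[-6,3]  new=[-4,5]  old=⊥  +wl: 
  step 4. node 3  ⊔preds=[-6,5]  new=[-4,6]  old=⊥  +wl: 0
  step 5. node 4  ⊔preds=[-6,5]  new=[-6,5]  old=[2,5]  +wl: 3
  step 6. node 5  ⊔preds=[-6,5]  new=[-6,3]  old=⊥  +wl: 4
  step 7. node 6  ⊔preds=[-4,5]  new=[-6,5]  stable
  step 8. node 0  ⊔preds=[-4,6]  new=[-6,6]  old=⊥  +wl: 2
  step 9. node 3  ⊔preds=[-6,5]  new=[-4,6]  stable
  step 10. node 4  ⊔preds=[-6,5]  new=[-6,5]  stable
  step 11. node 2  ⊔preds=[-6,6]  new=[-4,6]  old=[-4,5]  +wl: 4,5,6
  step 12. node 4  ⊔preds=[-6,6]  new=[-6,5]  stable
  step 13. node 5  ⊔preds=[-6,6]  new=[-6,4]  old=[-6,3]  +wl: 4
  step 14. node 6  ⊔preds=[-4,6]  new=[-6,6]  old=[-6,5]  +wl: 3
  step 15. node 4  ⊔preds=[-6,6]  new=[-6,5]  stable
  step 16. node 3  ⊔preds=[-6,6]  new=[-4,6]  stable

Least fixpoint reached:
  node 0: [-6,6]
  node 1: [-6,3]
  node 2: [-4,6]
  node 3: [-4,6]
  node 4: [-6,5]
  node 5: [-6,4]
  node 6: [-6,6]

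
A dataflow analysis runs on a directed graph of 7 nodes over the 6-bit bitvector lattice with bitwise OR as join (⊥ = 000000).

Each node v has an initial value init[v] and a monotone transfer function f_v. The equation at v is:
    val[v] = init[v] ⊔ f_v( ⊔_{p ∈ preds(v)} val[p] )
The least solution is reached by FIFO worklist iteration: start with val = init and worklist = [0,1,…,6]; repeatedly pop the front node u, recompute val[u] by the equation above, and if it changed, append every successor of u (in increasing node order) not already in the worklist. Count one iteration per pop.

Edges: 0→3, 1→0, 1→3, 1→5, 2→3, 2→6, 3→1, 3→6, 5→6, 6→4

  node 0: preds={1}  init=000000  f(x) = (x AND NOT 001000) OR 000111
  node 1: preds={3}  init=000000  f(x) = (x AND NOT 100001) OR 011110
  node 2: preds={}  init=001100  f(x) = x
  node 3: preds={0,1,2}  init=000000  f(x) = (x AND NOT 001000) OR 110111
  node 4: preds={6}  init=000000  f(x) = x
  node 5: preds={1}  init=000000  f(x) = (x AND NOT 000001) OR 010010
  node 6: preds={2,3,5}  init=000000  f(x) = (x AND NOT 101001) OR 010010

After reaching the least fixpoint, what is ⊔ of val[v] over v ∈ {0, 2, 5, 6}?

011111

Worklist (11 pops):
  #1 pop 0: in=000000 → 000111 (was 000000); enqueue []
  #2 pop 1: in=000000 → 011110 (was 000000); enqueue [0]
  #3 pop 2: in=000000 → 001100 (no change)
  #4 pop 3: in=011111 → 110111 (was 000000); enqueue [1]
  #5 pop 4: in=000000 → 000000 (no change)
  #6 pop 5: in=011110 → 011110 (was 000000); enqueue []
  #7 pop 6: in=111111 → 010110 (was 000000); enqueue [4]
  #8 pop 0: in=011110 → 010111 (was 000111); enqueue [3]
  #9 pop 1: in=110111 → 011110 (no change)
  #10 pop 4: in=010110 → 010110 (was 000000); enqueue []
  #11 pop 3: in=011111 → 110111 (no change)

Fixpoint:
  val[0] = 010111
  val[1] = 011110
  val[2] = 001100
  val[3] = 110111
  val[4] = 010110
  val[5] = 011110
  val[6] = 010110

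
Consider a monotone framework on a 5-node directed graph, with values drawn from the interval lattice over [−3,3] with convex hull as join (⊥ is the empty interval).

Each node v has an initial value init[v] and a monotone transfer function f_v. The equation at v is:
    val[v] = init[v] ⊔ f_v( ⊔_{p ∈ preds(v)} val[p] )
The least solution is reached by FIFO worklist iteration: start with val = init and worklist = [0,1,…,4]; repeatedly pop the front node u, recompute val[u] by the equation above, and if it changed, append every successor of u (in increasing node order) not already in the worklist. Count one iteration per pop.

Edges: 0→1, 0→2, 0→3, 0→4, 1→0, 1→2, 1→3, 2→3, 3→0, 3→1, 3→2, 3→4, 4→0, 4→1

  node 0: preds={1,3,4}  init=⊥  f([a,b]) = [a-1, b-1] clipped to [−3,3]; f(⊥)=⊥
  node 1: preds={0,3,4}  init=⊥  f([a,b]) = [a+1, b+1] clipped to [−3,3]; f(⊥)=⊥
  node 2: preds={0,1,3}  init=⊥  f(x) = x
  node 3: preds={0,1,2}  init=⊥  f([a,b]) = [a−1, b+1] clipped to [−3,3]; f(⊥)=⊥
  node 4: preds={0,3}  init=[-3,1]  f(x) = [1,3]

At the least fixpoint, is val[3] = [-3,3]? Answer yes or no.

Trace (11 dequeues):
  [1] u=0 | in [-3,1] | out [-3,0] | prev ⊥ | push {}
  [2] u=1 | in [-3,1] | out [-2,2] | prev ⊥ | push {0}
  [3] u=2 | in [-3,2] | out [-3,2] | prev ⊥ | push {}
  [4] u=3 | in [-3,2] | out [-3,3] | prev ⊥ | push {1,2}
  [5] u=4 | in [-3,3] | out [-3,3] | prev [-3,1] | push {}
  [6] u=0 | in [-3,3] | out [-3,2] | prev [-3,0] | push {3,4}
  [7] u=1 | in [-3,3] | out [-2,3] | prev [-2,2] | push {0}
  [8] u=2 | in [-3,3] | out [-3,3] | prev [-3,2] | push {}
  [9] u=3 | in [-3,3] | out [-3,3] | ==
  [10] u=4 | in [-3,3] | out [-3,3] | ==
  [11] u=0 | in [-3,3] | out [-3,2] | ==

Converged values:
  [0] [-3,2]
  [1] [-2,3]
  [2] [-3,3]
  [3] [-3,3]
  [4] [-3,3]

yes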